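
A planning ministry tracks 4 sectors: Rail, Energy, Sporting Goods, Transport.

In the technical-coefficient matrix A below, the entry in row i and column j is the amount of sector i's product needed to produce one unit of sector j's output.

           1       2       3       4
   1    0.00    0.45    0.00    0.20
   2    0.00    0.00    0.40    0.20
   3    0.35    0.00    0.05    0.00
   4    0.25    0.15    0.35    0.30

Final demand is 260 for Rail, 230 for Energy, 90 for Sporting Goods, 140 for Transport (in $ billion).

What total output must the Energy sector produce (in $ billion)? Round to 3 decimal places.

I − A =
  [   1.00    -0.45     0.00    -0.20]
  [   0.00     1.00    -0.40    -0.20]
  [  -0.35     0.00     0.95     0.00]
  [  -0.25    -0.15    -0.35     0.70]
Compute the cofactors C_ij = (−1)^(i+j)·(3×3 minor ij) of I−A; the adjugate is their transpose:
adj(I−A) = Cᵀ =
  [ 0.63650   0.32775   0.23950   0.27550]
  [ 0.17000   0.59300   0.33000   0.21800]
  [ 0.23450   0.12075   0.59750   0.10150]
  [ 0.38100   0.30450   0.45500   0.88700]
det(I−A) = Σ_j (I−A)_1j·C_1j = (1.00)(0.63650) + (-0.45)(0.17000) + (0.00)(0.23450) + (-0.20)(0.38100) = 0.4838
(I − A)⁻¹ = adj(I−A) / det(I−A) ≈
  [   1.3156     0.6774     0.4950     0.5695]
  [   0.3514     1.2257     0.6821     0.4506]
  [   0.4847     0.2496     1.2350     0.2098]
  [   0.7875     0.6294     0.9405     1.8334]
x = (I − A)⁻¹ d = adj(I−A)·d / det(I−A), with det(I−A) = 0.4838:
  x_1 = (0.63650·260 + 0.32775·230 + 0.23950·90 + 0.27550·140) / 0.4838 = 300.9975 / 0.4838 ≈ 622.153
  x_2 = (0.17000·260 + 0.59300·230 + 0.33000·90 + 0.21800·140) / 0.4838 = 240.81 / 0.4838 ≈ 497.747
  x_3 = (0.23450·260 + 0.12075·230 + 0.59750·90 + 0.10150·140) / 0.4838 = 156.7275 / 0.4838 ≈ 323.951
  x_4 = (0.38100·260 + 0.30450·230 + 0.45500·90 + 0.88700·140) / 0.4838 = 334.225 / 0.4838 ≈ 690.833

x_2 = 497.747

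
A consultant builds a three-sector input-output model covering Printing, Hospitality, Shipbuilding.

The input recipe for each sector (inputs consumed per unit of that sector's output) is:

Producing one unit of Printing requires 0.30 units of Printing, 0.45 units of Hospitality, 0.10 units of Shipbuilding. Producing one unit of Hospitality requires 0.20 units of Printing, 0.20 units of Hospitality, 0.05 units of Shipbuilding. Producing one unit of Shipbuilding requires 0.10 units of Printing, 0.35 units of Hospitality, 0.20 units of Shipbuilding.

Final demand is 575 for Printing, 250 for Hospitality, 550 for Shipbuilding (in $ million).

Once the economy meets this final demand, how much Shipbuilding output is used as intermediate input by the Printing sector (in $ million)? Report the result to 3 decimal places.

z_31 = 139.015

I − A =
  [   0.70    -0.20    -0.10]
  [  -0.45     0.80    -0.35]
  [  -0.10    -0.05     0.80]
Cofactors of I−A, C_ij = (−1)^(i+j)·(minor ij) (rows/columns in the sector order above):
  C_11 = (0.80)(0.80) − (-0.35)(-0.05) = 0.6225
  C_12 = −[(-0.45)(0.80) − (-0.35)(-0.10)] = 0.3950
  C_13 = (-0.45)(-0.05) − (0.80)(-0.10) = 0.1025
  C_21 = −[(-0.20)(0.80) − (-0.10)(-0.05)] = 0.1650
  C_22 = (0.70)(0.80) − (-0.10)(-0.10) = 0.5500
  C_23 = −[(0.70)(-0.05) − (-0.20)(-0.10)] = 0.0550
  C_31 = (-0.20)(-0.35) − (-0.10)(0.80) = 0.1500
  C_32 = −[(0.70)(-0.35) − (-0.10)(-0.45)] = 0.2900
  C_33 = (0.70)(0.80) − (-0.20)(-0.45) = 0.4700
det(I−A) = Σ_j (I−A)_1j·C_1j = (0.70)(0.6225) + (-0.20)(0.3950) + (-0.10)(0.1025) = 0.3465
adj(I−A) = Cᵀ =
  [ 0.6225   0.1650   0.1500]
  [ 0.3950   0.5500   0.2900]
  [ 0.1025   0.0550   0.4700]
(I − A)⁻¹ = adj(I−A) / det(I−A) ≈
  [   1.7965     0.4762     0.4329]
  [   1.1400     1.5873     0.8369]
  [   0.2958     0.1587     1.3564]
First solve x = (I − A)⁻¹ d = adj(I−A)·d / det(I−A); in particular x_1 = (0.6225·575 + 0.1650·250 + 0.1500·550) / 0.3465 = 481.6875 / 0.3465 ≈ 1390.15152.
Intermediate flow from 3 to 1: z_31 = a_31 · x_1 = 0.10 × 481.6875 / 0.3465 = 48.16875 / 0.3465 ≈ 139.015.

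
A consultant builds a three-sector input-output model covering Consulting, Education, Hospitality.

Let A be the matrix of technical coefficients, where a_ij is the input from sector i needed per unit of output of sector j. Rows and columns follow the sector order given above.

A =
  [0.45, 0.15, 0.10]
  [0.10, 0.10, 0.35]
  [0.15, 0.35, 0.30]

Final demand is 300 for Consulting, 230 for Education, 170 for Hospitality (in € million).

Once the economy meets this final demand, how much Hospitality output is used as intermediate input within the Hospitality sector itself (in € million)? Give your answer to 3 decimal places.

z_33 = 224.062

I − A =
  [   0.55    -0.15    -0.10]
  [  -0.10     0.90    -0.35]
  [  -0.15    -0.35     0.70]
Cofactors of I−A, C_ij = (−1)^(i+j)·(minor ij) (rows/columns in the sector order above):
  C_11 = (0.90)(0.70) − (-0.35)(-0.35) = 0.5075
  C_12 = −[(-0.10)(0.70) − (-0.35)(-0.15)] = 0.1225
  C_13 = (-0.10)(-0.35) − (0.90)(-0.15) = 0.1700
  C_21 = −[(-0.15)(0.70) − (-0.10)(-0.35)] = 0.1400
  C_22 = (0.55)(0.70) − (-0.10)(-0.15) = 0.3700
  C_23 = −[(0.55)(-0.35) − (-0.15)(-0.15)] = 0.2150
  C_31 = (-0.15)(-0.35) − (-0.10)(0.90) = 0.1425
  C_32 = −[(0.55)(-0.35) − (-0.10)(-0.10)] = 0.2025
  C_33 = (0.55)(0.90) − (-0.15)(-0.10) = 0.4800
det(I−A) = Σ_j (I−A)_1j·C_1j = (0.55)(0.5075) + (-0.15)(0.1225) + (-0.10)(0.1700) = 0.24375
adj(I−A) = Cᵀ =
  [ 0.5075   0.1400   0.1425]
  [ 0.1225   0.3700   0.2025]
  [ 0.1700   0.2150   0.4800]
(I − A)⁻¹ = adj(I−A) / det(I−A) ≈
  [   2.0821     0.5744     0.5846]
  [   0.5026     1.5179     0.8308]
  [   0.6974     0.8821     1.9692]
First solve x = (I − A)⁻¹ d = adj(I−A)·d / det(I−A); in particular x_3 = (0.1700·300 + 0.2150·230 + 0.4800·170) / 0.24375 = 182.05 / 0.24375 ≈ 746.87179.
Intermediate flow from 3 to 3: z_33 = a_33 · x_3 = 0.30 × 182.05 / 0.24375 = 54.615 / 0.24375 ≈ 224.062.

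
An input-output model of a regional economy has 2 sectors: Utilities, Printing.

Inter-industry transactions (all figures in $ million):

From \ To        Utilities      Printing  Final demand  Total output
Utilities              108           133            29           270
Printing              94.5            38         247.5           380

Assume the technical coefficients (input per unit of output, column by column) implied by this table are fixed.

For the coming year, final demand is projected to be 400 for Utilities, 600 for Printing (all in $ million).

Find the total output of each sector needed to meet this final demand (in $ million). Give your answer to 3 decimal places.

Technical coefficients a_ij = z_ij / X_j:
  a_UU = 108/270 = 0.40, a_PU = 94.5/270 = 0.35
  a_UP = 133/380 = 0.35, a_PP = 38/380 = 0.10
I − A =
  [   0.60    -0.35]
  [  -0.35     0.90]
det(I−A) = (0.60)(0.90) − (-0.35)(-0.35) = 0.4175
adj(I−A) = [[0.90, 0.35], [0.35, 0.60]]
(I − A)⁻¹ = adj(I−A) / det(I−A) ≈
  [   2.1557     0.8383]
  [   0.8383     1.4371]
x = (I − A)⁻¹ d = adj(I−A)·d / det(I−A), with det(I−A) = 0.4175:
  x_U = (0.90·400 + 0.35·600) / 0.4175 = 570.00 / 0.4175 ≈ 1365.269
  x_P = (0.35·400 + 0.60·600) / 0.4175 = 500.00 / 0.4175 ≈ 1197.605

x_U = 1365.269, x_P = 1197.605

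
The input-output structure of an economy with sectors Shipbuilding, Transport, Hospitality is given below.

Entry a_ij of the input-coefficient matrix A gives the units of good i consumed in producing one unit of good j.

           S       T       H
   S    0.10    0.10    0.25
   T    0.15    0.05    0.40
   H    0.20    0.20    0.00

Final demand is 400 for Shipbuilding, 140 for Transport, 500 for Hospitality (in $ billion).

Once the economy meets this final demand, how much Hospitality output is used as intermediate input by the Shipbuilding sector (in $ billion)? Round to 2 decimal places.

I − A =
  [   0.90    -0.10    -0.25]
  [  -0.15     0.95    -0.40]
  [  -0.20    -0.20     1.00]
Cofactors of I−A, C_ij = (−1)^(i+j)·(minor ij) (rows/columns in the sector order above):
  C_11 = (0.95)(1.00) − (-0.40)(-0.20) = 0.8700
  C_12 = −[(-0.15)(1.00) − (-0.40)(-0.20)] = 0.2300
  C_13 = (-0.15)(-0.20) − (0.95)(-0.20) = 0.2200
  C_21 = −[(-0.10)(1.00) − (-0.25)(-0.20)] = 0.1500
  C_22 = (0.90)(1.00) − (-0.25)(-0.20) = 0.8500
  C_23 = −[(0.90)(-0.20) − (-0.10)(-0.20)] = 0.2000
  C_31 = (-0.10)(-0.40) − (-0.25)(0.95) = 0.2775
  C_32 = −[(0.90)(-0.40) − (-0.25)(-0.15)] = 0.3975
  C_33 = (0.90)(0.95) − (-0.10)(-0.15) = 0.8400
det(I−A) = Σ_j (I−A)_1j·C_1j = (0.90)(0.8700) + (-0.10)(0.2300) + (-0.25)(0.2200) = 0.7050
adj(I−A) = Cᵀ =
  [ 0.8700   0.1500   0.2775]
  [ 0.2300   0.8500   0.3975]
  [ 0.2200   0.2000   0.8400]
(I − A)⁻¹ = adj(I−A) / det(I−A) ≈
  [   1.2340     0.2128     0.3936]
  [   0.3262     1.2057     0.5638]
  [   0.3121     0.2837     1.1915]
First solve x = (I − A)⁻¹ d = adj(I−A)·d / det(I−A); in particular x_S = (0.8700·400 + 0.1500·140 + 0.2775·500) / 0.7050 = 507.75 / 0.7050 ≈ 720.2128.
Intermediate flow from H to S: z_HS = a_HS · x_S = 0.20 × 507.75 / 0.7050 = 101.55 / 0.7050 ≈ 144.04.

z_HS = 144.04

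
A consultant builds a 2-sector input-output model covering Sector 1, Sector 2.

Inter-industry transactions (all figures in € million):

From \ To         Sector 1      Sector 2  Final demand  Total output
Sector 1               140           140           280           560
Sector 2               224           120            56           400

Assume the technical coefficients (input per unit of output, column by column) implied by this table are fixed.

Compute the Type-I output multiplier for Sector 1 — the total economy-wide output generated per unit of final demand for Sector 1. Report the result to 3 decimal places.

m_1 = 2.857

Technical coefficients a_ij = z_ij / X_j:
  a_11 = 140/560 = 0.25, a_21 = 224/560 = 0.40
  a_12 = 140/400 = 0.35, a_22 = 120/400 = 0.30
I − A =
  [   0.75    -0.35]
  [  -0.40     0.70]
det(I−A) = (0.75)(0.70) − (-0.35)(-0.40) = 0.3850
adj(I−A) = [[0.70, 0.35], [0.40, 0.75]]
(I − A)⁻¹ = adj(I−A) / det(I−A) ≈
  [   1.8182     0.9091]
  [   1.0390     1.9481]
The output multiplier for sector j is the column-j sum of the Leontief inverse (I − A)⁻¹ = adj(I−A) / det(I−A).
Column 1 of adj(I−A): (0.70, 0.40); det(I−A) = 0.3850.
m_1 = (0.70 + 0.40) / 0.3850 = 1.10 / 0.3850 ≈ 2.857.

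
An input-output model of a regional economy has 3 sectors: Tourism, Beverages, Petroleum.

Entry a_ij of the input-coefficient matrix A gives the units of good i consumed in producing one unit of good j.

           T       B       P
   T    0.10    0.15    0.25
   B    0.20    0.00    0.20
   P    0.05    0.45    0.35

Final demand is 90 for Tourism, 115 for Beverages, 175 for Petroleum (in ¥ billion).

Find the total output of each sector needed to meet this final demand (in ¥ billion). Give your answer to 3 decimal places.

I − A =
  [   0.90    -0.15    -0.25]
  [  -0.20     1.00    -0.20]
  [  -0.05    -0.45     0.65]
Cofactors of I−A, C_ij = (−1)^(i+j)·(minor ij) (rows/columns in the sector order above):
  C_11 = (1.00)(0.65) − (-0.20)(-0.45) = 0.5600
  C_12 = −[(-0.20)(0.65) − (-0.20)(-0.05)] = 0.1400
  C_13 = (-0.20)(-0.45) − (1.00)(-0.05) = 0.1400
  C_21 = −[(-0.15)(0.65) − (-0.25)(-0.45)] = 0.2100
  C_22 = (0.90)(0.65) − (-0.25)(-0.05) = 0.5725
  C_23 = −[(0.90)(-0.45) − (-0.15)(-0.05)] = 0.4125
  C_31 = (-0.15)(-0.20) − (-0.25)(1.00) = 0.2800
  C_32 = −[(0.90)(-0.20) − (-0.25)(-0.20)] = 0.2300
  C_33 = (0.90)(1.00) − (-0.15)(-0.20) = 0.8700
det(I−A) = Σ_j (I−A)_1j·C_1j = (0.90)(0.5600) + (-0.15)(0.1400) + (-0.25)(0.1400) = 0.4480
adj(I−A) = Cᵀ =
  [ 0.5600   0.2100   0.2800]
  [ 0.1400   0.5725   0.2300]
  [ 0.1400   0.4125   0.8700]
(I − A)⁻¹ = adj(I−A) / det(I−A) ≈
  [   1.2500     0.4688     0.6250]
  [   0.3125     1.2779     0.5134]
  [   0.3125     0.9208     1.9420]
x = (I − A)⁻¹ d = adj(I−A)·d / det(I−A), with det(I−A) = 0.4480:
  x_T = (0.5600·90 + 0.2100·115 + 0.2800·175) / 0.4480 = 123.55 / 0.4480 ≈ 275.781
  x_B = (0.1400·90 + 0.5725·115 + 0.2300·175) / 0.4480 = 118.6875 / 0.4480 ≈ 264.927
  x_P = (0.1400·90 + 0.4125·115 + 0.8700·175) / 0.4480 = 212.2875 / 0.4480 ≈ 473.856

x_T = 275.781, x_B = 264.927, x_P = 473.856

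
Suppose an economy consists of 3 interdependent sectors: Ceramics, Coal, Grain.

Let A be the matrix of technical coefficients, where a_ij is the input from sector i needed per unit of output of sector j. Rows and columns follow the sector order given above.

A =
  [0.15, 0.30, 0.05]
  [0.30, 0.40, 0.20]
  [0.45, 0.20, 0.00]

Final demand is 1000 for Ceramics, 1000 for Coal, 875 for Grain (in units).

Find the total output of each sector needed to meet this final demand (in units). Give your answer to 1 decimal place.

x_1 = 2770.1, x_2 = 4027.4, x_3 = 2927.0

I − A =
  [   0.85    -0.30    -0.05]
  [  -0.30     0.60    -0.20]
  [  -0.45    -0.20     1.00]
Cofactors of I−A, C_ij = (−1)^(i+j)·(minor ij) (rows/columns in the sector order above):
  C_11 = (0.60)(1.00) − (-0.20)(-0.20) = 0.5600
  C_12 = −[(-0.30)(1.00) − (-0.20)(-0.45)] = 0.3900
  C_13 = (-0.30)(-0.20) − (0.60)(-0.45) = 0.3300
  C_21 = −[(-0.30)(1.00) − (-0.05)(-0.20)] = 0.3100
  C_22 = (0.85)(1.00) − (-0.05)(-0.45) = 0.8275
  C_23 = −[(0.85)(-0.20) − (-0.30)(-0.45)] = 0.3050
  C_31 = (-0.30)(-0.20) − (-0.05)(0.60) = 0.0900
  C_32 = −[(0.85)(-0.20) − (-0.05)(-0.30)] = 0.1850
  C_33 = (0.85)(0.60) − (-0.30)(-0.30) = 0.4200
det(I−A) = Σ_j (I−A)_1j·C_1j = (0.85)(0.5600) + (-0.30)(0.3900) + (-0.05)(0.3300) = 0.3425
adj(I−A) = Cᵀ =
  [ 0.5600   0.3100   0.0900]
  [ 0.3900   0.8275   0.1850]
  [ 0.3300   0.3050   0.4200]
(I − A)⁻¹ = adj(I−A) / det(I−A) ≈
  [   1.6350     0.9051     0.2628]
  [   1.1387     2.4161     0.5401]
  [   0.9635     0.8905     1.2263]
x = (I − A)⁻¹ d = adj(I−A)·d / det(I−A), with det(I−A) = 0.3425:
  x_1 = (0.5600·1000 + 0.3100·1000 + 0.0900·875) / 0.3425 = 948.75 / 0.3425 ≈ 2770.1
  x_2 = (0.3900·1000 + 0.8275·1000 + 0.1850·875) / 0.3425 = 1379.375 / 0.3425 ≈ 4027.4
  x_3 = (0.3300·1000 + 0.3050·1000 + 0.4200·875) / 0.3425 = 1002.50 / 0.3425 ≈ 2927.0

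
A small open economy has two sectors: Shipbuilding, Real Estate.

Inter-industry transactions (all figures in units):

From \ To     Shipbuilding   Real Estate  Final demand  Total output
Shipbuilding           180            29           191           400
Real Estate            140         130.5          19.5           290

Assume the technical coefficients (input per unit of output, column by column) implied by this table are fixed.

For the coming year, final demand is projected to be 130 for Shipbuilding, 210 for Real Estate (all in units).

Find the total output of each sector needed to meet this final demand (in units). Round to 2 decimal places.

x_S = 345.79, x_R = 601.87

Technical coefficients a_ij = z_ij / X_j:
  a_SS = 180/400 = 0.45, a_RS = 140/400 = 0.35
  a_SR = 29/290 = 0.10, a_RR = 130.5/290 = 0.45
I − A =
  [   0.55    -0.10]
  [  -0.35     0.55]
det(I−A) = (0.55)(0.55) − (-0.10)(-0.35) = 0.2675
adj(I−A) = [[0.55, 0.10], [0.35, 0.55]]
(I − A)⁻¹ = adj(I−A) / det(I−A) ≈
  [   2.0561     0.3738]
  [   1.3084     2.0561]
x = (I − A)⁻¹ d = adj(I−A)·d / det(I−A), with det(I−A) = 0.2675:
  x_S = (0.55·130 + 0.10·210) / 0.2675 = 92.50 / 0.2675 ≈ 345.79
  x_R = (0.35·130 + 0.55·210) / 0.2675 = 161.00 / 0.2675 ≈ 601.87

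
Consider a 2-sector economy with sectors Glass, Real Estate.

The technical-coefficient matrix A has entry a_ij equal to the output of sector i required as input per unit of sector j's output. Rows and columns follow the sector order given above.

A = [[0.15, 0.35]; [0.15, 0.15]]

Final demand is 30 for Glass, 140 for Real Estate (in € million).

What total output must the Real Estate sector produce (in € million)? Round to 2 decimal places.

I − A =
  [   0.85    -0.35]
  [  -0.15     0.85]
det(I−A) = (0.85)(0.85) − (-0.35)(-0.15) = 0.6700
adj(I−A) = [[0.85, 0.35], [0.15, 0.85]]
(I − A)⁻¹ = adj(I−A) / det(I−A) ≈
  [   1.2687     0.5224]
  [   0.2239     1.2687]
x = (I − A)⁻¹ d = adj(I−A)·d / det(I−A), with det(I−A) = 0.6700:
  x_G = (0.85·30 + 0.35·140) / 0.6700 = 74.50 / 0.6700 ≈ 111.19
  x_R = (0.15·30 + 0.85·140) / 0.6700 = 123.50 / 0.6700 ≈ 184.33

x_R = 184.33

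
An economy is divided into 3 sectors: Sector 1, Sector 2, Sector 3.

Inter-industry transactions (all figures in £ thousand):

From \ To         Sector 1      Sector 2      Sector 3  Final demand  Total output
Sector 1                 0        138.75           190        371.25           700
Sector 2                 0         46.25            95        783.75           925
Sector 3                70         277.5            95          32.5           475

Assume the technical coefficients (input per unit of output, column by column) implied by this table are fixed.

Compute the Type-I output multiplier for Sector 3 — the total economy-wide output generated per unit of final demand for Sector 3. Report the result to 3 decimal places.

Technical coefficients a_ij = z_ij / X_j:
  a_11 = 0/700 = 0.00, a_21 = 0/700 = 0.00, a_31 = 70/700 = 0.10
  a_12 = 138.75/925 = 0.15, a_22 = 46.25/925 = 0.05, a_32 = 277.5/925 = 0.30
  a_13 = 190/475 = 0.40, a_23 = 95/475 = 0.20, a_33 = 95/475 = 0.20
I − A =
  [   1.00    -0.15    -0.40]
  [   0.00     0.95    -0.20]
  [  -0.10    -0.30     0.80]
Cofactors of I−A, C_ij = (−1)^(i+j)·(minor ij) (rows/columns in the sector order above):
  C_11 = (0.95)(0.80) − (-0.20)(-0.30) = 0.7000
  C_12 = −[(0.00)(0.80) − (-0.20)(-0.10)] = 0.0200
  C_13 = (0.00)(-0.30) − (0.95)(-0.10) = 0.0950
  C_21 = −[(-0.15)(0.80) − (-0.40)(-0.30)] = 0.2400
  C_22 = (1.00)(0.80) − (-0.40)(-0.10) = 0.7600
  C_23 = −[(1.00)(-0.30) − (-0.15)(-0.10)] = 0.3150
  C_31 = (-0.15)(-0.20) − (-0.40)(0.95) = 0.4100
  C_32 = −[(1.00)(-0.20) − (-0.40)(0.00)] = 0.2000
  C_33 = (1.00)(0.95) − (-0.15)(0.00) = 0.9500
det(I−A) = Σ_j (I−A)_1j·C_1j = (1.00)(0.7000) + (-0.15)(0.0200) + (-0.40)(0.0950) = 0.6590
adj(I−A) = Cᵀ =
  [ 0.7000   0.2400   0.4100]
  [ 0.0200   0.7600   0.2000]
  [ 0.0950   0.3150   0.9500]
(I − A)⁻¹ = adj(I−A) / det(I−A) ≈
  [   1.0622     0.3642     0.6222]
  [   0.0303     1.1533     0.3035]
  [   0.1442     0.4780     1.4416]
The output multiplier for sector j is the column-j sum of the Leontief inverse (I − A)⁻¹ = adj(I−A) / det(I−A).
Column 3 of adj(I−A): (0.4100, 0.2000, 0.9500); det(I−A) = 0.6590.
m_3 = (0.4100 + 0.2000 + 0.9500) / 0.6590 = 1.56 / 0.6590 ≈ 2.367.

m_3 = 2.367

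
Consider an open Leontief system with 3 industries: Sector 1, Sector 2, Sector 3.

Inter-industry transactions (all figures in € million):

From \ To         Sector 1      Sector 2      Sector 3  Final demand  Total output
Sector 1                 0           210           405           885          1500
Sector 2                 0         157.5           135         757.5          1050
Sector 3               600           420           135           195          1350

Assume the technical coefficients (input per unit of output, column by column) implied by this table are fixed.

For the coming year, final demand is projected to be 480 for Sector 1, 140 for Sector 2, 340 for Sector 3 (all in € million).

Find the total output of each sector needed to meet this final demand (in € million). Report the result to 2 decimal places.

x_1 = 786.18, x_2 = 264.07, x_3 = 844.55

Technical coefficients a_ij = z_ij / X_j:
  a_11 = 0/1500 = 0.00, a_21 = 0/1500 = 0.00, a_31 = 600/1500 = 0.40
  a_12 = 210/1050 = 0.20, a_22 = 157.5/1050 = 0.15, a_32 = 420/1050 = 0.40
  a_13 = 405/1350 = 0.30, a_23 = 135/1350 = 0.10, a_33 = 135/1350 = 0.10
I − A =
  [   1.00    -0.20    -0.30]
  [   0.00     0.85    -0.10]
  [  -0.40    -0.40     0.90]
Cofactors of I−A, C_ij = (−1)^(i+j)·(minor ij) (rows/columns in the sector order above):
  C_11 = (0.85)(0.90) − (-0.10)(-0.40) = 0.7250
  C_12 = −[(0.00)(0.90) − (-0.10)(-0.40)] = 0.0400
  C_13 = (0.00)(-0.40) − (0.85)(-0.40) = 0.3400
  C_21 = −[(-0.20)(0.90) − (-0.30)(-0.40)] = 0.3000
  C_22 = (1.00)(0.90) − (-0.30)(-0.40) = 0.7800
  C_23 = −[(1.00)(-0.40) − (-0.20)(-0.40)] = 0.4800
  C_31 = (-0.20)(-0.10) − (-0.30)(0.85) = 0.2750
  C_32 = −[(1.00)(-0.10) − (-0.30)(0.00)] = 0.1000
  C_33 = (1.00)(0.85) − (-0.20)(0.00) = 0.8500
det(I−A) = Σ_j (I−A)_1j·C_1j = (1.00)(0.7250) + (-0.20)(0.0400) + (-0.30)(0.3400) = 0.6150
adj(I−A) = Cᵀ =
  [ 0.7250   0.3000   0.2750]
  [ 0.0400   0.7800   0.1000]
  [ 0.3400   0.4800   0.8500]
(I − A)⁻¹ = adj(I−A) / det(I−A) ≈
  [   1.1789     0.4878     0.4472]
  [   0.0650     1.2683     0.1626]
  [   0.5528     0.7805     1.3821]
x = (I − A)⁻¹ d = adj(I−A)·d / det(I−A), with det(I−A) = 0.6150:
  x_1 = (0.7250·480 + 0.3000·140 + 0.2750·340) / 0.6150 = 483.50 / 0.6150 ≈ 786.18
  x_2 = (0.0400·480 + 0.7800·140 + 0.1000·340) / 0.6150 = 162.40 / 0.6150 ≈ 264.07
  x_3 = (0.3400·480 + 0.4800·140 + 0.8500·340) / 0.6150 = 519.40 / 0.6150 ≈ 844.55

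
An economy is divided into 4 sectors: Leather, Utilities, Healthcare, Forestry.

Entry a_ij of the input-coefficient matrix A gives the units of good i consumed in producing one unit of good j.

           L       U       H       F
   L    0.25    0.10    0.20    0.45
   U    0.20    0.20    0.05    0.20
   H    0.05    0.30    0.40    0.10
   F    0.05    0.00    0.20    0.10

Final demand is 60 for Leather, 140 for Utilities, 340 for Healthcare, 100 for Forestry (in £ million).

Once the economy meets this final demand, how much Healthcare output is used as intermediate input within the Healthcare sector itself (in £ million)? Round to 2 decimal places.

I − A =
  [   0.75    -0.10    -0.20    -0.45]
  [  -0.20     0.80    -0.05    -0.20]
  [  -0.05    -0.30     0.60    -0.10]
  [  -0.05     0.00    -0.20     0.90]
Compute the cofactors C_ij = (−1)^(i+j)·(3×3 minor ij) of I−A; the adjugate is their transpose:
adj(I−A) = Cᵀ =
  [ 0.390500   0.133000   0.224500   0.249750]
  [ 0.114500   0.362000   0.118625   0.150875]
  [ 0.097000   0.200750   0.503000   0.149000]
  [ 0.043250   0.052000   0.124250   0.316500]
det(I−A) = Σ_j (I−A)_1j·C_1j = (0.75)(0.390500) + (-0.10)(0.114500) + (-0.20)(0.097000) + (-0.45)(0.043250) = 0.2425625
(I − A)⁻¹ = adj(I−A) / det(I−A) ≈
  [   1.6099     0.5483     0.9255     1.0296]
  [   0.4720     1.4924     0.4890     0.6220]
  [   0.3999     0.8276     2.0737     0.6143]
  [   0.1783     0.2144     0.5122     1.3048]
First solve x = (I − A)⁻¹ d = adj(I−A)·d / det(I−A); in particular x_H = (0.097000·60 + 0.200750·140 + 0.503000·340 + 0.149000·100) / 0.2425625 = 219.845 / 0.2425625 ≈ 906.3437.
Intermediate flow from H to H: z_HH = a_HH · x_H = 0.40 × 219.845 / 0.2425625 = 87.938 / 0.2425625 ≈ 362.54.

z_HH = 362.54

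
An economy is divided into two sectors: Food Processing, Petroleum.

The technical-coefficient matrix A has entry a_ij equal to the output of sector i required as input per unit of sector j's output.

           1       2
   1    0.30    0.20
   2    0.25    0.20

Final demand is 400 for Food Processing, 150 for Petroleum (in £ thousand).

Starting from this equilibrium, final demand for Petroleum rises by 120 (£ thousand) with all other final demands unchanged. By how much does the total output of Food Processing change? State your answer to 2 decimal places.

I − A =
  [   0.70    -0.20]
  [  -0.25     0.80]
det(I−A) = (0.70)(0.80) − (-0.20)(-0.25) = 0.5100
adj(I−A) = [[0.80, 0.20], [0.25, 0.70]]
(I − A)⁻¹ = adj(I−A) / det(I−A) ≈
  [   1.5686     0.3922]
  [   0.4902     1.3725]
Δx = (I − A)⁻¹ Δd with Δd having +120 in the Petroleum component and 0 elsewhere.
So Δx_1 = L_12 · (+120), where L_12 = adj(I−A)_12 / det(I−A) = 0.20 / 0.5100.
Δx_1 = 0.20 × (+120) / 0.5100 = 24.00 / 0.5100 ≈ 47.06.

Δx_1 = 47.06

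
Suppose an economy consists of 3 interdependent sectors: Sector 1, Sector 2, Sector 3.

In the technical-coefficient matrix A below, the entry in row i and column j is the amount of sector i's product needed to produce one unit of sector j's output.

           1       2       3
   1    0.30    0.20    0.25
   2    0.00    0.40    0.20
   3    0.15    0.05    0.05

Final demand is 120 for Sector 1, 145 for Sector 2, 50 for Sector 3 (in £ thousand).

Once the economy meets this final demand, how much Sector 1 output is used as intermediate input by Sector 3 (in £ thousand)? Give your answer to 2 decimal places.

I − A =
  [   0.70    -0.20    -0.25]
  [   0.00     0.60    -0.20]
  [  -0.15    -0.05     0.95]
Cofactors of I−A, C_ij = (−1)^(i+j)·(minor ij) (rows/columns in the sector order above):
  C_11 = (0.60)(0.95) − (-0.20)(-0.05) = 0.5600
  C_12 = −[(0.00)(0.95) − (-0.20)(-0.15)] = 0.0300
  C_13 = (0.00)(-0.05) − (0.60)(-0.15) = 0.0900
  C_21 = −[(-0.20)(0.95) − (-0.25)(-0.05)] = 0.2025
  C_22 = (0.70)(0.95) − (-0.25)(-0.15) = 0.6275
  C_23 = −[(0.70)(-0.05) − (-0.20)(-0.15)] = 0.0650
  C_31 = (-0.20)(-0.20) − (-0.25)(0.60) = 0.1900
  C_32 = −[(0.70)(-0.20) − (-0.25)(0.00)] = 0.1400
  C_33 = (0.70)(0.60) − (-0.20)(0.00) = 0.4200
det(I−A) = Σ_j (I−A)_1j·C_1j = (0.70)(0.5600) + (-0.20)(0.0300) + (-0.25)(0.0900) = 0.3635
adj(I−A) = Cᵀ =
  [ 0.5600   0.2025   0.1900]
  [ 0.0300   0.6275   0.1400]
  [ 0.0900   0.0650   0.4200]
(I − A)⁻¹ = adj(I−A) / det(I−A) ≈
  [   1.5406     0.5571     0.5227]
  [   0.0825     1.7263     0.3851]
  [   0.2476     0.1788     1.1554]
First solve x = (I − A)⁻¹ d = adj(I−A)·d / det(I−A); in particular x_3 = (0.0900·120 + 0.0650·145 + 0.4200·50) / 0.3635 = 41.225 / 0.3635 ≈ 113.4113.
Intermediate flow from 1 to 3: z_13 = a_13 · x_3 = 0.25 × 41.225 / 0.3635 = 10.30625 / 0.3635 ≈ 28.35.

z_13 = 28.35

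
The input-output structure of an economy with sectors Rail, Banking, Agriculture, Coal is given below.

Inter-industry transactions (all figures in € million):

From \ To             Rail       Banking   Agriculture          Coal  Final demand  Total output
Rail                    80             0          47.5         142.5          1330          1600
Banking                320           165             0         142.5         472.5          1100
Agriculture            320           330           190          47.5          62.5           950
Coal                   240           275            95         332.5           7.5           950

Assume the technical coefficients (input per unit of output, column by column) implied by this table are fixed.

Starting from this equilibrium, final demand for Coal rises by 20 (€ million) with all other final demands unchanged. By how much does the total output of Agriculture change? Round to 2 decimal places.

Δx_A = 6.71

Technical coefficients a_ij = z_ij / X_j:
  a_RR = 80/1600 = 0.05, a_BR = 320/1600 = 0.20, a_AR = 320/1600 = 0.20, a_CR = 240/1600 = 0.15
  a_RB = 0/1100 = 0.00, a_BB = 165/1100 = 0.15, a_AB = 330/1100 = 0.30, a_CB = 275/1100 = 0.25
  a_RA = 47.5/950 = 0.05, a_BA = 0/950 = 0.00, a_AA = 190/950 = 0.20, a_CA = 95/950 = 0.10
  a_RC = 142.5/950 = 0.15, a_BC = 142.5/950 = 0.15, a_AC = 47.5/950 = 0.05, a_CC = 332.5/950 = 0.35
I − A =
  [   0.95     0.00    -0.05    -0.15]
  [  -0.20     0.85     0.00    -0.15]
  [  -0.20    -0.30     0.80    -0.05]
  [  -0.15    -0.25    -0.10     0.65]
Compute the cofactors C_ij = (−1)^(i+j)·(3×3 minor ij) of I−A; the adjugate is their transpose:
adj(I−A) = Cᵀ =
  [ 0.403250   0.044875   0.038500   0.106375]
  [ 0.124000   0.461375   0.024875   0.137000]
  [ 0.157625   0.197875   0.462625   0.117625]
  [ 0.165000   0.218250   0.089625   0.634500]
det(I−A) = Σ_j (I−A)_1j·C_1j = (0.95)(0.403250) + (0.00)(0.124000) + (-0.05)(0.157625) + (-0.15)(0.165000) = 0.35045625
(I − A)⁻¹ = adj(I−A) / det(I−A) ≈
  [   1.1506     0.1280     0.1099     0.3035]
  [   0.3538     1.3165     0.0710     0.3909]
  [   0.4498     0.5646     1.3201     0.3356]
  [   0.4708     0.6228     0.2557     1.8105]
Δx = (I − A)⁻¹ Δd with Δd having +20 in the Coal component and 0 elsewhere.
So Δx_A = L_AC · (+20), where L_AC = adj(I−A)_AC / det(I−A) = 0.117625 / 0.35045625.
Δx_A = 0.117625 × (+20) / 0.35045625 = 2.3525 / 0.35045625 ≈ 6.71.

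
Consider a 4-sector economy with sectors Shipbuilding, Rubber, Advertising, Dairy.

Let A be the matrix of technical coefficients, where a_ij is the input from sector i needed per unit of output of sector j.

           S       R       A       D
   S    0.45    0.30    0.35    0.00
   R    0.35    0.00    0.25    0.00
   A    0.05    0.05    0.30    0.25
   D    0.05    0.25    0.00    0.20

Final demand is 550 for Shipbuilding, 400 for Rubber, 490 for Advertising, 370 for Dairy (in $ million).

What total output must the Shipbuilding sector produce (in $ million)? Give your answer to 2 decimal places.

I − A =
  [   0.55    -0.30    -0.35     0.00]
  [  -0.35     1.00    -0.25     0.00]
  [  -0.05    -0.05     0.70    -0.25]
  [  -0.05    -0.25     0.00     0.80]
Compute the cofactors C_ij = (−1)^(i+j)·(3×3 minor ij) of I−A; the adjugate is their transpose:
adj(I−A) = Cᵀ =
  [ 0.534375   0.203875   0.340000   0.106250]
  [ 0.209125   0.289625   0.208000   0.065000]
  [ 0.088375   0.072125   0.356000   0.111250]
  [ 0.098750   0.103250   0.086250   0.277250]
det(I−A) = Σ_j (I−A)_1j·C_1j = (0.55)(0.534375) + (-0.30)(0.209125) + (-0.35)(0.088375) + (0.00)(0.098750) = 0.2002375
(I − A)⁻¹ = adj(I−A) / det(I−A) ≈
  [   2.6687     1.0182     1.6980     0.5306]
  [   1.0444     1.4464     1.0388     0.3246]
  [   0.4414     0.3602     1.7779     0.5556]
  [   0.4932     0.5156     0.4307     1.3846]
x = (I − A)⁻¹ d = adj(I−A)·d / det(I−A), with det(I−A) = 0.2002375:
  x_S = (0.534375·550 + 0.203875·400 + 0.340000·490 + 0.106250·370) / 0.2002375 = 581.36875 / 0.2002375 ≈ 2903.40
  x_R = (0.209125·550 + 0.289625·400 + 0.208000·490 + 0.065000·370) / 0.2002375 = 356.83875 / 0.2002375 ≈ 1782.08
  x_A = (0.088375·550 + 0.072125·400 + 0.356000·490 + 0.111250·370) / 0.2002375 = 293.05875 / 0.2002375 ≈ 1463.56
  x_D = (0.098750·550 + 0.103250·400 + 0.086250·490 + 0.277250·370) / 0.2002375 = 240.4575 / 0.2002375 ≈ 1200.86

x_S = 2903.40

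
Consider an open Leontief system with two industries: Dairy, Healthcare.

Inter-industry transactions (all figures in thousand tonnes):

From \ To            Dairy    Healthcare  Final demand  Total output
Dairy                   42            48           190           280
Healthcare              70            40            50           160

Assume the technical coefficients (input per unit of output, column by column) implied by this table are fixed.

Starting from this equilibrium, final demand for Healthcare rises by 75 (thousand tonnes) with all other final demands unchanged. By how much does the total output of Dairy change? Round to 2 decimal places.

Δx_D = 40.00

Technical coefficients a_ij = z_ij / X_j:
  a_DD = 42/280 = 0.15, a_HD = 70/280 = 0.25
  a_DH = 48/160 = 0.30, a_HH = 40/160 = 0.25
I − A =
  [   0.85    -0.30]
  [  -0.25     0.75]
det(I−A) = (0.85)(0.75) − (-0.30)(-0.25) = 0.5625
adj(I−A) = [[0.75, 0.30], [0.25, 0.85]]
(I − A)⁻¹ = adj(I−A) / det(I−A) ≈
  [   1.3333     0.5333]
  [   0.4444     1.5111]
Δx = (I − A)⁻¹ Δd with Δd having +75 in the Healthcare component and 0 elsewhere.
So Δx_D = L_DH · (+75), where L_DH = adj(I−A)_DH / det(I−A) = 0.30 / 0.5625.
Δx_D = 0.30 × (+75) / 0.5625 = 22.50 / 0.5625 = 40.00.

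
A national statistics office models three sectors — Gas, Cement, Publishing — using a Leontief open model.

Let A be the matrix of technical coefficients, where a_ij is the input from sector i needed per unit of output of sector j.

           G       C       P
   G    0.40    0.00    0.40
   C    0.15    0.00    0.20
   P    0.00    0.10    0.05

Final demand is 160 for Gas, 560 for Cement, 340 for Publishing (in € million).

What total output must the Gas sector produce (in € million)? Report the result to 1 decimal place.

I − A =
  [   0.60     0.00    -0.40]
  [  -0.15     1.00    -0.20]
  [   0.00    -0.10     0.95]
Cofactors of I−A, C_ij = (−1)^(i+j)·(minor ij) (rows/columns in the sector order above):
  C_11 = (1.00)(0.95) − (-0.20)(-0.10) = 0.9300
  C_12 = −[(-0.15)(0.95) − (-0.20)(0.00)] = 0.1425
  C_13 = (-0.15)(-0.10) − (1.00)(0.00) = 0.0150
  C_21 = −[(0.00)(0.95) − (-0.40)(-0.10)] = 0.0400
  C_22 = (0.60)(0.95) − (-0.40)(0.00) = 0.5700
  C_23 = −[(0.60)(-0.10) − (0.00)(0.00)] = 0.0600
  C_31 = (0.00)(-0.20) − (-0.40)(1.00) = 0.4000
  C_32 = −[(0.60)(-0.20) − (-0.40)(-0.15)] = 0.1800
  C_33 = (0.60)(1.00) − (0.00)(-0.15) = 0.6000
det(I−A) = Σ_j (I−A)_1j·C_1j = (0.60)(0.9300) + (0.00)(0.1425) + (-0.40)(0.0150) = 0.5520
adj(I−A) = Cᵀ =
  [ 0.9300   0.0400   0.4000]
  [ 0.1425   0.5700   0.1800]
  [ 0.0150   0.0600   0.6000]
(I − A)⁻¹ = adj(I−A) / det(I−A) ≈
  [   1.6848     0.0725     0.7246]
  [   0.2582     1.0326     0.3261]
  [   0.0272     0.1087     1.0870]
x = (I − A)⁻¹ d = adj(I−A)·d / det(I−A), with det(I−A) = 0.5520:
  x_G = (0.9300·160 + 0.0400·560 + 0.4000·340) / 0.5520 = 307.20 / 0.5520 ≈ 556.5
  x_C = (0.1425·160 + 0.5700·560 + 0.1800·340) / 0.5520 = 403.20 / 0.5520 ≈ 730.4
  x_P = (0.0150·160 + 0.0600·560 + 0.6000·340) / 0.5520 = 240.00 / 0.5520 ≈ 434.8

x_G = 556.5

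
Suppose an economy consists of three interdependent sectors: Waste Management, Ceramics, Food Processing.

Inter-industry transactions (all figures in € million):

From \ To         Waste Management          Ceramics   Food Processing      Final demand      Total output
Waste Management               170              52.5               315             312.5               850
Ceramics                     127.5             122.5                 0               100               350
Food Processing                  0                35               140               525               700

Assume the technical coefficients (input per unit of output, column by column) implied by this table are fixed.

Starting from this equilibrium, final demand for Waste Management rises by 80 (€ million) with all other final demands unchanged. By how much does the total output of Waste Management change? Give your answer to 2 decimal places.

Δx_W = 106.33

Technical coefficients a_ij = z_ij / X_j:
  a_WW = 170/850 = 0.20, a_CW = 127.5/850 = 0.15, a_FW = 0/850 = 0.00
  a_WC = 52.5/350 = 0.15, a_CC = 122.5/350 = 0.35, a_FC = 35/350 = 0.10
  a_WF = 315/700 = 0.45, a_CF = 0/700 = 0.00, a_FF = 140/700 = 0.20
I − A =
  [   0.80    -0.15    -0.45]
  [  -0.15     0.65     0.00]
  [   0.00    -0.10     0.80]
Cofactors of I−A, C_ij = (−1)^(i+j)·(minor ij) (rows/columns in the sector order above):
  C_11 = (0.65)(0.80) − (0.00)(-0.10) = 0.5200
  C_12 = −[(-0.15)(0.80) − (0.00)(0.00)] = 0.1200
  C_13 = (-0.15)(-0.10) − (0.65)(0.00) = 0.0150
  C_21 = −[(-0.15)(0.80) − (-0.45)(-0.10)] = 0.1650
  C_22 = (0.80)(0.80) − (-0.45)(0.00) = 0.6400
  C_23 = −[(0.80)(-0.10) − (-0.15)(0.00)] = 0.0800
  C_31 = (-0.15)(0.00) − (-0.45)(0.65) = 0.2925
  C_32 = −[(0.80)(0.00) − (-0.45)(-0.15)] = 0.0675
  C_33 = (0.80)(0.65) − (-0.15)(-0.15) = 0.4975
det(I−A) = Σ_j (I−A)_1j·C_1j = (0.80)(0.5200) + (-0.15)(0.1200) + (-0.45)(0.0150) = 0.39125
adj(I−A) = Cᵀ =
  [ 0.5200   0.1650   0.2925]
  [ 0.1200   0.6400   0.0675]
  [ 0.0150   0.0800   0.4975]
(I − A)⁻¹ = adj(I−A) / det(I−A) ≈
  [   1.3291     0.4217     0.7476]
  [   0.3067     1.6358     0.1725]
  [   0.0383     0.2045     1.2716]
Δx = (I − A)⁻¹ Δd with Δd having +80 in the Waste Management component and 0 elsewhere.
So Δx_W = L_WW · (+80), where L_WW = adj(I−A)_WW / det(I−A) = 0.5200 / 0.39125.
Δx_W = 0.5200 × (+80) / 0.39125 = 41.60 / 0.39125 ≈ 106.33.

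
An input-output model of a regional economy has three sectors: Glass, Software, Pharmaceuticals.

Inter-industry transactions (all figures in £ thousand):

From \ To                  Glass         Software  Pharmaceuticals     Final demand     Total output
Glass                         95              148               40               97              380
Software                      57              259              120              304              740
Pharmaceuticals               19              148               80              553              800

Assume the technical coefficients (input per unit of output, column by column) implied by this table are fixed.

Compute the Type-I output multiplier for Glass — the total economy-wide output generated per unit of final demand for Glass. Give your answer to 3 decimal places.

Technical coefficients a_ij = z_ij / X_j:
  a_11 = 95/380 = 0.25, a_21 = 57/380 = 0.15, a_31 = 19/380 = 0.05
  a_12 = 148/740 = 0.20, a_22 = 259/740 = 0.35, a_32 = 148/740 = 0.20
  a_13 = 40/800 = 0.05, a_23 = 120/800 = 0.15, a_33 = 80/800 = 0.10
I − A =
  [   0.75    -0.20    -0.05]
  [  -0.15     0.65    -0.15]
  [  -0.05    -0.20     0.90]
Cofactors of I−A, C_ij = (−1)^(i+j)·(minor ij) (rows/columns in the sector order above):
  C_11 = (0.65)(0.90) − (-0.15)(-0.20) = 0.5550
  C_12 = −[(-0.15)(0.90) − (-0.15)(-0.05)] = 0.1425
  C_13 = (-0.15)(-0.20) − (0.65)(-0.05) = 0.0625
  C_21 = −[(-0.20)(0.90) − (-0.05)(-0.20)] = 0.1900
  C_22 = (0.75)(0.90) − (-0.05)(-0.05) = 0.6725
  C_23 = −[(0.75)(-0.20) − (-0.20)(-0.05)] = 0.1600
  C_31 = (-0.20)(-0.15) − (-0.05)(0.65) = 0.0625
  C_32 = −[(0.75)(-0.15) − (-0.05)(-0.15)] = 0.1200
  C_33 = (0.75)(0.65) − (-0.20)(-0.15) = 0.4575
det(I−A) = Σ_j (I−A)_1j·C_1j = (0.75)(0.5550) + (-0.20)(0.1425) + (-0.05)(0.0625) = 0.384625
adj(I−A) = Cᵀ =
  [ 0.5550   0.1900   0.0625]
  [ 0.1425   0.6725   0.1200]
  [ 0.0625   0.1600   0.4575]
(I − A)⁻¹ = adj(I−A) / det(I−A) ≈
  [   1.4430     0.4940     0.1625]
  [   0.3705     1.7485     0.3120]
  [   0.1625     0.4160     1.1895]
The output multiplier for sector j is the column-j sum of the Leontief inverse (I − A)⁻¹ = adj(I−A) / det(I−A).
Column 1 of adj(I−A): (0.5550, 0.1425, 0.0625); det(I−A) = 0.384625.
m_1 = (0.5550 + 0.1425 + 0.0625) / 0.384625 = 0.76 / 0.384625 ≈ 1.976.

m_1 = 1.976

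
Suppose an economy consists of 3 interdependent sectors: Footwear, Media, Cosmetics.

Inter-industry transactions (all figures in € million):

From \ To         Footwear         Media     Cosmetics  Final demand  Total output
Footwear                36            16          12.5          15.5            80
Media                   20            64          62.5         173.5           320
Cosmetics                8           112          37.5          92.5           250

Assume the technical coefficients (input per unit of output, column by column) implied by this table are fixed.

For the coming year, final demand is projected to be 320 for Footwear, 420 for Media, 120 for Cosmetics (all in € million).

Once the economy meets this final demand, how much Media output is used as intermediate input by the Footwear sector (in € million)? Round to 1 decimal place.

z_21 = 180.9

Technical coefficients a_ij = z_ij / X_j:
  a_11 = 36/80 = 0.45, a_21 = 20/80 = 0.25, a_31 = 8/80 = 0.10
  a_12 = 16/320 = 0.05, a_22 = 64/320 = 0.20, a_32 = 112/320 = 0.35
  a_13 = 12.5/250 = 0.05, a_23 = 62.5/250 = 0.25, a_33 = 37.5/250 = 0.15
I − A =
  [   0.55    -0.05    -0.05]
  [  -0.25     0.80    -0.25]
  [  -0.10    -0.35     0.85]
Cofactors of I−A, C_ij = (−1)^(i+j)·(minor ij) (rows/columns in the sector order above):
  C_11 = (0.80)(0.85) − (-0.25)(-0.35) = 0.5925
  C_12 = −[(-0.25)(0.85) − (-0.25)(-0.10)] = 0.2375
  C_13 = (-0.25)(-0.35) − (0.80)(-0.10) = 0.1675
  C_21 = −[(-0.05)(0.85) − (-0.05)(-0.35)] = 0.0600
  C_22 = (0.55)(0.85) − (-0.05)(-0.10) = 0.4625
  C_23 = −[(0.55)(-0.35) − (-0.05)(-0.10)] = 0.1975
  C_31 = (-0.05)(-0.25) − (-0.05)(0.80) = 0.0525
  C_32 = −[(0.55)(-0.25) − (-0.05)(-0.25)] = 0.1500
  C_33 = (0.55)(0.80) − (-0.05)(-0.25) = 0.4275
det(I−A) = Σ_j (I−A)_1j·C_1j = (0.55)(0.5925) + (-0.05)(0.2375) + (-0.05)(0.1675) = 0.305625
adj(I−A) = Cᵀ =
  [ 0.5925   0.0600   0.0525]
  [ 0.2375   0.4625   0.1500]
  [ 0.1675   0.1975   0.4275]
(I − A)⁻¹ = adj(I−A) / det(I−A) ≈
  [   1.9387     0.1963     0.1718]
  [   0.7771     1.5133     0.4908]
  [   0.5481     0.6462     1.3988]
First solve x = (I − A)⁻¹ d = adj(I−A)·d / det(I−A); in particular x_1 = (0.5925·320 + 0.0600·420 + 0.0525·120) / 0.305625 = 221.10 / 0.305625 ≈ 723.436.
Intermediate flow from 2 to 1: z_21 = a_21 · x_1 = 0.25 × 221.10 / 0.305625 = 55.275 / 0.305625 ≈ 180.9.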